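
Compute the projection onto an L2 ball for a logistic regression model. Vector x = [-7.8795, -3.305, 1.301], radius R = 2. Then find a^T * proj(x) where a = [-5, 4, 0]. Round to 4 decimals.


Step 1: Compute ||x|| (intermediates to 6 decimals).
||x|| = sqrt((-7.8795)^2 + (-3.305)^2 + 1.301^2) = 8.64304
Step 2: Project.
Since ||x|| > R, scale = R/||x|| = 2/8.64304 = 0.2314, proj(x) = scale * x
proj(x) = [-1.823316, -0.764777, 0.301051]
Step 3: Dot product.
a^T * proj(x) = -5*(-1.823316) + 4*(-0.764777) + 0*0.301051 = 6.0575


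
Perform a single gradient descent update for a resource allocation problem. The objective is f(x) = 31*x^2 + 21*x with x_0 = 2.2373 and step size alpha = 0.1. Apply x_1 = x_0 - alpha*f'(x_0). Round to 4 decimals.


We compute the gradient at x_0 and apply the update.
f'(x) = 62*x + 21
f'(2.2373) = 62*2.2373 + 21 = 159.7126
x_1 = 2.2373 - 0.1*159.7126 = -13.734


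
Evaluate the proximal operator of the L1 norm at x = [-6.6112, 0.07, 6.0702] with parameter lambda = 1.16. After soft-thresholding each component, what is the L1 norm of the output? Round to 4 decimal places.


Soft-thresholding with lambda = 1.16:
prox(-6.6112) = sign(-6.6112)*max(|-6.6112| - 1.16, 0) = -5.4512
prox(0.07) = sign(0.07)*max(|0.07| - 1.16, 0) = 0.0
prox(6.0702) = sign(6.0702)*max(|6.0702| - 1.16, 0) = 4.9102
prox(x) = [-5.4512, 0.0, 4.9102]
||prox(x)||_1 = 5.4512 + 0.0 + 4.9102 = 10.3614


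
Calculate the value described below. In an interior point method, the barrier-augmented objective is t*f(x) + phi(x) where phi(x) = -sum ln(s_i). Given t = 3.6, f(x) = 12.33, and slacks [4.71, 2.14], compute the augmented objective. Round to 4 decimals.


Step 1: Compute log-barrier.
ln values: [1.5497, 0.7608]
phi = -(1.5497 + 0.7608) = -2.3105
Step 2: Compute augmented objective.
t*f(x) = 3.6*12.33 = 44.388
Total = 44.388 - 2.3105 = 42.0775


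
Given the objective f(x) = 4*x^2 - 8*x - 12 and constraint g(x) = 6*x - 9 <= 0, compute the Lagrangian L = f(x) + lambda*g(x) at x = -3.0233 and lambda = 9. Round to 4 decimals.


Step 1: Evaluate f(x).
f(-3.0233) = 4*(-3.0233)^2 - 8*(-3.0233) - 12 = 48.7478
Step 2: Evaluate g(x).
g(-3.0233) = 6*-3.0233 - 9 = -27.1398
Step 3: Compute Lagrangian.
L = 48.7478 + 9*-27.1398 = -195.5104


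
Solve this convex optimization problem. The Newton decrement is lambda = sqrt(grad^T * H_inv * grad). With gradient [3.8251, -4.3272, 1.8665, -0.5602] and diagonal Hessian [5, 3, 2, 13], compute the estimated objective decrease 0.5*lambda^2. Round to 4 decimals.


Step 1: H is diagonal, so H^(-1) * g = [0.765, -1.4424, 0.9333, -0.0431].
Step 2: g^T H^(-1) g = sum_i g_i^2 / H_ii
  = (3.8251)^2/5 + (-4.3272)^2/3 + (1.8665)^2/2 + (-0.5602)^2/13
  = 2.9263 + 6.2416 + 1.7419 + 0.0241 = 10.9339
Step 3: Objective decrease = 0.5 * g^T H^(-1) g = 5.4669


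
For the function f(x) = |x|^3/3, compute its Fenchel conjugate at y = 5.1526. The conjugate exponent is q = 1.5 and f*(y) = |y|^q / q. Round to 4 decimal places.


The conjugate exponent q satisfies 1/p + 1/q = 1.
p = 3, so q = 3/(3 - 1) = 1.5
|y|^q = 5.1526^1.5 = 11.6961
f*(5.1526) = 11.6961 / 1.5 = 7.7974


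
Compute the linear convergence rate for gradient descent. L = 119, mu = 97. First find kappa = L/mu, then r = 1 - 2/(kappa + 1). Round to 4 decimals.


Step 1: Compute the condition number.
kappa = L/mu = 119/97 = 1.2268
Step 2: Compute the convergence rate.
r = 1 - 2/(kappa + 1) = 1 - 2*mu/(L + mu) = (L - mu)/(L + mu) = 22/216 = 0.1019


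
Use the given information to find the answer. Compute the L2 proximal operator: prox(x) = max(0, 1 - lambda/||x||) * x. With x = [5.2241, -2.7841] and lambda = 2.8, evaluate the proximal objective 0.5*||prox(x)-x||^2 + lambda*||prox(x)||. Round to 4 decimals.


Step 1: Compute ||x||.
||x|| = 5.9197
Step 2: Compute scaling factor.
scale = max(0, 1 - 2.8/5.9197) = 0.527
Step 3: prox(x) = [2.7531, -1.4672]
||prox(x)|| = 3.1197
Step 4: Proximal objective.
0.5*||prox-x||^2 = 3.92
lambda*||prox|| = 8.7352
Total = 12.6551


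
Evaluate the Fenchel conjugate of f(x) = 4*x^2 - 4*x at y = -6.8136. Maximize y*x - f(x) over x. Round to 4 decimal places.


f*(y) = sup_x {y*x - a*x^2 - b*x} = sup_x {(y-b)*x - a*x^2}
FOC: (y - b) - 2a*x = 0 => x* = (y - b)/(2a)
x* = (-6.8136 + 4)/(2*4) = -0.3517
f*(-6.8136) = (y-b)^2/(4a) = (-6.8136 + 4)^2/(4*4)
= 7.9163/16 = 0.4948


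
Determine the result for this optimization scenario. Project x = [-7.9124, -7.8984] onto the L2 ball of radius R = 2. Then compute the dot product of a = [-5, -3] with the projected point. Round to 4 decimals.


Step 1: Compute ||x|| (intermediates to 6 decimals).
||x|| = sqrt((-7.9124)^2 + (-7.8984)^2) = 11.179928
Step 2: Project.
Since ||x|| > R, scale = R/||x|| = 2/11.179928 = 0.178892, proj(x) = scale * x
proj(x) = [-1.415465, -1.412961]
Step 3: Dot product.
a^T * proj(x) = -5*(-1.415465) - 3*(-1.412961) = 11.3162


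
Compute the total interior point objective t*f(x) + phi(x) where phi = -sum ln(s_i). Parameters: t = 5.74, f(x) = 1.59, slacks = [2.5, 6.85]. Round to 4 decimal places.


Step 1: Compute log-barrier.
ln values: [0.9163, 1.9242]
phi = -(0.9163 + 1.9242) = -2.8405
Step 2: Compute augmented objective.
t*f(x) = 5.74*1.59 = 9.1266
Total = 9.1266 - 2.8405 = 6.2861


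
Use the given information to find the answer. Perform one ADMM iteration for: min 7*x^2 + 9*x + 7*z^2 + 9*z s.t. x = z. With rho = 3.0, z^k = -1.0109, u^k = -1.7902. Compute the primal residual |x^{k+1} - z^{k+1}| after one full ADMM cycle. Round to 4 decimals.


ADMM iteration with rho = 3.0, z^k = -1.0109, u^k = -1.7902
Step 1: x-update.
Minimize 7*x^2 + 9*x + (3.0/2)*(x + 1.0109 - 1.7902)^2
FOC: (2*7 + 3.0)*x = -9 + 3.0*(-1.0109 + 1.7902)
x^{k+1} = -0.3919
Step 2: z-update.
Minimize 7*z^2 + 9*z + (3.0/2)*(-0.3919 - z - 1.7902)^2
FOC: (2*7 + 3.0)*z = -9 + 3.0*(-0.3919 - 1.7902)
z^{k+1} = -0.9145
Step 3: u-update.
u^{k+1} = -1.7902 - 0.3919 + 0.9145 = -1.2676
Step 4: Primal residual = |-0.3919 + 0.9145| = 0.5226


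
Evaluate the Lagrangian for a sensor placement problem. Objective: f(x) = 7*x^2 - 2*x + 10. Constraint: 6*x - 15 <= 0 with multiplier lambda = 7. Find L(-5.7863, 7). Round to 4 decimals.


Step 1: Evaluate f(x).
f(-5.7863) = 7*(-5.7863)^2 - 2*(-5.7863) + 10 = 255.9415
Step 2: Evaluate g(x).
g(-5.7863) = 6*-5.7863 - 15 = -49.7178
Step 3: Compute Lagrangian.
L = 255.9415 + 7*-49.7178 = -92.0831


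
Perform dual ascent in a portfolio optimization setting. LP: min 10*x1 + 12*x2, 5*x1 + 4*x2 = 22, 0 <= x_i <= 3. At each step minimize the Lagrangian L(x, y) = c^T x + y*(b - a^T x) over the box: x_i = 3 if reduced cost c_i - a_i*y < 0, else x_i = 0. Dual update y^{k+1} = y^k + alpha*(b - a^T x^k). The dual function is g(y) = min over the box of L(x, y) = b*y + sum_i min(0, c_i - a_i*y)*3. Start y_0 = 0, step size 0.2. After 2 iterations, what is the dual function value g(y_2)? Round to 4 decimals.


Dual ascent for LP: min 10*x1 + 12*x2, 5*x1 + 4*x2 = 22, 0 <= x_i <= 3
Step 1: y^k = 0.0, reduced costs: (10.0, 12.0)
  x^k = (0.0, 0.0), subgradient = b - a^T x = 22.0
  y^{k+1} = 0.0 + 0.2*22.0 = 4.4
Step 2: y^k = 4.4, reduced costs: (-12.0, -5.6)
  x^k = (3.0, 3.0), subgradient = b - a^T x = -5.0
  y^{k+1} = 4.4 + 0.2*-5.0 = 3.4
Dual objective at y_2 = 3.4: reduced costs (-7.0, -1.6), box minimizer x = (3.0, 3.0)
g(y_2) = b*y + (c1 - a1*y)*x1 + (c2 - a2*y)*x2 = 22*3.4 + (-7.0)*3.0 + (-1.6)*3.0 = 74.8 - 21.0 - 4.8 = 49.0


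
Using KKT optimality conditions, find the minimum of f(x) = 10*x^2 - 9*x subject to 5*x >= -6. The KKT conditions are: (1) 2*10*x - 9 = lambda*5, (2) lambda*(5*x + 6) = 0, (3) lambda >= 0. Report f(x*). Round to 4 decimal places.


Step 1: Try lambda = 0 (constraint inactive).
Stationarity: 2*10*x - 9 = 0
x* = 9/(2*10) = 0.45
Check constraint: 5*0.45 = 2.25 >= -6 -- satisfied.
Step 2: Compute optimal value.
f(x*) = 10*0.45^2 - 9*0.45 = -2.025


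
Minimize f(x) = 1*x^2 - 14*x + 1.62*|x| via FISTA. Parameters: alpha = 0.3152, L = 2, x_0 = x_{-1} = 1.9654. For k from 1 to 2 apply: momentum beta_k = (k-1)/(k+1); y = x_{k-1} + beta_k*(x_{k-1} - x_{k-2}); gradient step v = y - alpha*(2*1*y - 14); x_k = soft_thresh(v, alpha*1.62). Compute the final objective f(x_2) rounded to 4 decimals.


FISTA on f(x) = 1*x^2 - 14*x + 1.62*|x|
L = 2, alpha = 0.3152
Iteration 1: beta = 0.0, y = 1.9654 + 0.0*(1.9654 - 1.9654) = 1.9654
  grad(y) = -10.0692, v = y - alpha*grad = 5.1392
  prox(v) = soft_thresh(5.1392, 0.5106) = 4.6286
Iteration 2: beta = 0.3333, y = 4.6286 + 0.3333*(4.6286 - 1.9654) = 5.5163
  grad(y) = -2.9674, v = y - alpha*grad = 6.4516
  prox(v) = soft_thresh(6.4516, 0.5106) = 5.941
f(x_2) = 1*5.941^2 - 14*5.941 + 1.62*|5.941| = -38.2541


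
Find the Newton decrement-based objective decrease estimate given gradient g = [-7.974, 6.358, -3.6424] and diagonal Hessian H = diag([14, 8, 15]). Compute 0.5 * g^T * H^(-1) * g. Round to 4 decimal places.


Step 1: H is diagonal, so H^(-1) * g = [-0.5696, 0.7948, -0.2428].
Step 2: g^T H^(-1) g = sum_i g_i^2 / H_ii
  = (-7.974)^2/14 + (6.358)^2/8 + (-3.6424)^2/15
  = 4.5418 + 5.053 + 0.8845 = 10.4793
Step 3: Objective decrease = 0.5 * g^T H^(-1) g = 5.2396


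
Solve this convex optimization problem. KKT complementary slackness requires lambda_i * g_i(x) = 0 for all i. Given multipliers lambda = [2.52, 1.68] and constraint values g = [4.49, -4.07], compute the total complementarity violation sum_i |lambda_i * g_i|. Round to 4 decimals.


KKT complementary slackness check:
lambda_1 * g_1 = 2.52 * 4.49 = 11.3148
lambda_2 * g_2 = 1.68 * -4.07 = -6.8376
Total violation = 11.3148 + 6.8376 = 18.1524


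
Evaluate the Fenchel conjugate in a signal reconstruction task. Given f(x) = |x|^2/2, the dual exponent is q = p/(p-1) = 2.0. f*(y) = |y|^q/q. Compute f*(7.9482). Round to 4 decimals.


The conjugate exponent q satisfies 1/p + 1/q = 1.
p = 2, so q = 2/(2 - 1) = 2.0
|y|^q = 7.9482^2.0 = 63.1739
f*(7.9482) = 63.1739 / 2.0 = 31.5869


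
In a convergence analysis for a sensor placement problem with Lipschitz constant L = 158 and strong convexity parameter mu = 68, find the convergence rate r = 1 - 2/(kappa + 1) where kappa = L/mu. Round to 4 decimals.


Step 1: Compute the condition number.
kappa = L/mu = 158/68 = 2.3235
Step 2: Compute the convergence rate.
r = 1 - 2/(kappa + 1) = 1 - 2*mu/(L + mu) = (L - mu)/(L + mu) = 90/226 = 0.3982


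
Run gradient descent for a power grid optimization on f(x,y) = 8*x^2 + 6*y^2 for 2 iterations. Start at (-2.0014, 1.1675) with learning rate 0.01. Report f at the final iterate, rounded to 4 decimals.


Gradient descent on f(x,y) = 8*x^2 + 6*y^2.
Starting point: (-2.0014, 1.1675), alpha = 0.01
Step 1: grad_x = 2*8*-2.0014 = -32.0224, grad_y = 2*6*1.1675 = 14.01
  x_1 = -2.0014 - 0.01*-32.0224 = -1.6812
  y_1 = 1.1675 - 0.01*14.01 = 1.0274
Step 2: grad_x = 2*8*-1.6812 = -26.8988, grad_y = 2*6*1.0274 = 12.3288
  x_2 = -1.6812 - 0.01*-26.8988 = -1.4122
  y_2 = 1.0274 - 0.01*12.3288 = 0.9041
f(-1.4122, 0.9041) = 8*(-1.4122)^2 + 6*0.9041^2 = 20.8587


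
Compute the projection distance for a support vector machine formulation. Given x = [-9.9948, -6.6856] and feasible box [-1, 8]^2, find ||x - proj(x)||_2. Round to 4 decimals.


Project each component onto [-1, 8].
clip(-9.9948) = -1.0, clip(-6.6856) = -1.0
Projection = [-1.0, -1.0]
Squared diffs: [80.9064, 32.326]
Distance = sqrt(113.2324) = 10.6411


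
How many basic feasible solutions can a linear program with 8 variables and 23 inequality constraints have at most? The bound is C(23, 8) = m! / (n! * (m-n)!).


Each vertex corresponds to some choice of n active constraints out of m, so the number of vertices is at most C(m, n) = m! / (n!(m-n)!).
m = 23, n = 8
Numerator: 23 * 22 * 21 * 20 * 19 * 18 * 17 * 16
Denominator: 8! = 40320
C(23, 8) = 490314


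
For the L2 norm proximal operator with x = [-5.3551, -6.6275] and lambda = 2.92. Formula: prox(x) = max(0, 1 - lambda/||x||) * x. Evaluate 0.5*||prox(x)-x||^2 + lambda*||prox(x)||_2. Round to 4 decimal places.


Step 1: Compute ||x||.
||x|| = 8.5206
Step 2: Compute scaling factor.
scale = max(0, 1 - 2.92/8.5206) = 0.6573
Step 3: prox(x) = [-3.5199, -4.3563]
||prox(x)|| = 5.6006
Step 4: Proximal objective.
0.5*||prox-x||^2 = 4.2632
lambda*||prox|| = 16.3538
Total = 20.617


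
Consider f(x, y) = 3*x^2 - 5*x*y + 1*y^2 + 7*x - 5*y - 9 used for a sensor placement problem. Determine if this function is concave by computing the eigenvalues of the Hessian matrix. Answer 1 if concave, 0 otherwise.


The Hessian of f(x,y) = 3*x^2 - 5*x*y + 1*y^2 + 7*x - 5*y - 9 is:
H = [[6, -5], [-5, 2]]
Trace = 6 + 2 = 8
Determinant = 6*2 - (-5)^2 = -13
Discriminant = (8)^2 - 4*-13 = 116.0
Eigenvalues: lambda_1 = -1.3852, lambda_2 = 9.3852
The function is not concave.

0


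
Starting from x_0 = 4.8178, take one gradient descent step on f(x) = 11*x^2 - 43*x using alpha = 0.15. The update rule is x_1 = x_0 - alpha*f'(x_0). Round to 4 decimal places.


We compute the gradient at x_0 and apply the update.
f'(x) = 22*x - 43
f'(4.8178) = 22*4.8178 - 43 = 62.9916
x_1 = 4.8178 - 0.15*62.9916 = -4.6309


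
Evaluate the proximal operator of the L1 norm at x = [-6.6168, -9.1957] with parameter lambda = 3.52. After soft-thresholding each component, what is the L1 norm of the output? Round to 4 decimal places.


Soft-thresholding with lambda = 3.52:
prox(-6.6168) = sign(-6.6168)*max(|-6.6168| - 3.52, 0) = -3.0968
prox(-9.1957) = sign(-9.1957)*max(|-9.1957| - 3.52, 0) = -5.6757
prox(x) = [-3.0968, -5.6757]
||prox(x)||_1 = 3.0968 + 5.6757 = 8.7725


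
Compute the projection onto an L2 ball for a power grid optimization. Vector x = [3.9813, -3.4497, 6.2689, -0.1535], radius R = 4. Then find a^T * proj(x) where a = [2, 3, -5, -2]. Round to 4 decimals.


Step 1: Compute ||x|| (intermediates to 6 decimals).
||x|| = sqrt(3.9813^2 + (-3.4497)^2 + 6.2689^2 + (-0.1535)^2) = 8.189863
Step 2: Project.
Since ||x|| > R, scale = R/||x|| = 4/8.189863 = 0.488409, proj(x) = scale * x
proj(x) = [1.944503, -1.684865, 3.061787, -0.074971]
Step 3: Dot product.
a^T * proj(x) = 2*1.944503 + 3*(-1.684865) - 5*3.061787 - 2*(-0.074971) = -16.3246


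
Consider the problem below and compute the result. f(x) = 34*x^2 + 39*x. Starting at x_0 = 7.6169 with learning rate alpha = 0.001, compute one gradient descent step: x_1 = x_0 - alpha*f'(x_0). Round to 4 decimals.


We compute the gradient at x_0 and apply the update.
f'(x) = 68*x + 39
f'(7.6169) = 68*7.6169 + 39 = 556.9492
x_1 = 7.6169 - 0.001*556.9492 = 7.06


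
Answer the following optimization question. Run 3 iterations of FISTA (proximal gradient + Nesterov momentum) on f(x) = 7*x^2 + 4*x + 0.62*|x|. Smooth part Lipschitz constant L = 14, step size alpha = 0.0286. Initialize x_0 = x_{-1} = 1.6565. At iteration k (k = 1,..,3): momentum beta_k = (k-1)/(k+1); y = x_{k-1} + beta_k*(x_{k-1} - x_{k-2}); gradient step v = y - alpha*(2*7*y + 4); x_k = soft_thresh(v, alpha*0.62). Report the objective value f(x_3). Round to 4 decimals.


FISTA on f(x) = 7*x^2 + 4*x + 0.62*|x|
L = 14, alpha = 0.0286
Iteration 1: beta = 0.0, y = 1.6565 + 0.0*(1.6565 - 1.6565) = 1.6565
  grad(y) = 27.191, v = y - alpha*grad = 0.8788
  prox(v) = soft_thresh(0.8788, 0.0177) = 0.8611
Iteration 2: beta = 0.3333, y = 0.8611 + 0.3333*(0.8611 - 1.6565) = 0.596
  grad(y) = 12.3436, v = y - alpha*grad = 0.2429
  prox(v) = soft_thresh(0.2429, 0.0177) = 0.2252
Iteration 3: beta = 0.5, y = 0.2252 + 0.5*(0.2252 - 0.8611) = -0.0927
  grad(y) = 2.7018, v = y - alpha*grad = -0.17
  prox(v) = soft_thresh(-0.17, 0.0177) = -0.1523
f(x_3) = 7*(-0.1523)^2 + 4*(-0.1523) + 0.62*|-0.1523| = -0.3524


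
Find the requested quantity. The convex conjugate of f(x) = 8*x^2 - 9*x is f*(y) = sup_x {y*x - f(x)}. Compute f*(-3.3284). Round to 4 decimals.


f*(y) = sup_x {y*x - a*x^2 - b*x} = sup_x {(y-b)*x - a*x^2}
FOC: (y - b) - 2a*x = 0 => x* = (y - b)/(2a)
x* = (-3.3284 + 9)/(2*8) = 0.3545
f*(-3.3284) = (y-b)^2/(4a) = (-3.3284 + 9)^2/(4*8)
= 32.167/32 = 1.0052


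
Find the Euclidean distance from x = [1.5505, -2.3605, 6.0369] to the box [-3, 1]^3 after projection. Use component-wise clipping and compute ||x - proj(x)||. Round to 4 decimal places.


Project each component onto [-3, 1].
clip(1.5505) = 1.0, clip(-2.3605) = -2.3605, clip(6.0369) = 1.0
Projection = [1.0, -2.3605, 1.0]
Squared diffs: [0.3031, 0.0, 25.3704]
Distance = sqrt(25.6735) = 5.0669


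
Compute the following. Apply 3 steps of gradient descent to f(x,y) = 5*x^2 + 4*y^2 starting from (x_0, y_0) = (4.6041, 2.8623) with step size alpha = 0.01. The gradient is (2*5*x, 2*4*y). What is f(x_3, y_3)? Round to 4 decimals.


Gradient descent on f(x,y) = 5*x^2 + 4*y^2.
Starting point: (4.6041, 2.8623), alpha = 0.01
Step 1: grad_x = 2*5*4.6041 = 46.041, grad_y = 2*4*2.8623 = 22.8984
  x_1 = 4.6041 - 0.01*46.041 = 4.1437
  y_1 = 2.8623 - 0.01*22.8984 = 2.6333
Step 2: grad_x = 2*5*4.1437 = 41.4369, grad_y = 2*4*2.6333 = 21.0665
  x_2 = 4.1437 - 0.01*41.4369 = 3.7293
  y_2 = 2.6333 - 0.01*21.0665 = 2.4227
Step 3: grad_x = 2*5*3.7293 = 37.2932, grad_y = 2*4*2.4227 = 19.3812
  x_3 = 3.7293 - 0.01*37.2932 = 3.3564
  y_3 = 2.4227 - 0.01*19.3812 = 2.2288
f(3.3564, 2.2288) = 5*3.3564^2 + 4*2.2288^2 = 76.1976


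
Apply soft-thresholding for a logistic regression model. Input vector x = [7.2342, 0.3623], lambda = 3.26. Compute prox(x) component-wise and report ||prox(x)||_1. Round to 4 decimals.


Soft-thresholding with lambda = 3.26:
prox(7.2342) = sign(7.2342)*max(|7.2342| - 3.26, 0) = 3.9742
prox(0.3623) = sign(0.3623)*max(|0.3623| - 3.26, 0) = 0.0
prox(x) = [3.9742, 0.0]
||prox(x)||_1 = 3.9742 + 0.0 = 3.9742


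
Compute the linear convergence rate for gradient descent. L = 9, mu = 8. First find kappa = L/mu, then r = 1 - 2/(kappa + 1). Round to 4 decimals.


Step 1: Compute the condition number.
kappa = L/mu = 9/8 = 1.125
Step 2: Compute the convergence rate.
r = 1 - 2/(kappa + 1) = 1 - 2*mu/(L + mu) = (L - mu)/(L + mu) = 1/17 = 0.0588


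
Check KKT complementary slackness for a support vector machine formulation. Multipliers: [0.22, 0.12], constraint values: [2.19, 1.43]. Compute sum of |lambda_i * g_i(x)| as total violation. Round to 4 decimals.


KKT complementary slackness check:
lambda_1 * g_1 = 0.22 * 2.19 = 0.4818
lambda_2 * g_2 = 0.12 * 1.43 = 0.1716
Total violation = 0.4818 + 0.1716 = 0.6534


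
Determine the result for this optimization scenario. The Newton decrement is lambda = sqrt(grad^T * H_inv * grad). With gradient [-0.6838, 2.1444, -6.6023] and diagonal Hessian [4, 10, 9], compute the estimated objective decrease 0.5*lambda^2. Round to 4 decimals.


Step 1: H is diagonal, so H^(-1) * g = [-0.171, 0.2144, -0.7336].
Step 2: g^T H^(-1) g = sum_i g_i^2 / H_ii
  = (-0.6838)^2/4 + (2.1444)^2/10 + (-6.6023)^2/9
  = 0.1169 + 0.4598 + 4.8434 = 5.4201
Step 3: Objective decrease = 0.5 * g^T H^(-1) g = 2.7101


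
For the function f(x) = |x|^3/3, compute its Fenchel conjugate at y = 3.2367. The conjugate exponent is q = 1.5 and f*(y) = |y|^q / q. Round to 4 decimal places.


The conjugate exponent q satisfies 1/p + 1/q = 1.
p = 3, so q = 3/(3 - 1) = 1.5
|y|^q = 3.2367^1.5 = 5.8231
f*(3.2367) = 5.8231 / 1.5 = 3.8821


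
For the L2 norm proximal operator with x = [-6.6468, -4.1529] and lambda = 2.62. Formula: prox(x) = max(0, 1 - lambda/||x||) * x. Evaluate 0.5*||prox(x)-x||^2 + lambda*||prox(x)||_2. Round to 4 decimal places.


Step 1: Compute ||x||.
||x|| = 7.8375
Step 2: Compute scaling factor.
scale = max(0, 1 - 2.62/7.8375) = 0.6657
Step 3: prox(x) = [-4.4248, -2.7646]
||prox(x)|| = 5.2175
Step 4: Proximal objective.
0.5*||prox-x||^2 = 3.4322
lambda*||prox|| = 13.6699
Total = 17.1021


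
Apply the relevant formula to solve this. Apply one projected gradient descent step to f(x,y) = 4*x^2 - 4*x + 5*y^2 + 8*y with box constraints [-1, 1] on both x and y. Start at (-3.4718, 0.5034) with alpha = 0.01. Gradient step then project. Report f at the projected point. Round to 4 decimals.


Step 1: Compute gradient at (-3.4718, 0.5034).
grad_x = 2*4*-3.4718 - 4 = -31.7744
grad_y = 2*5*0.5034 + 8 = 13.034
Step 2: Gradient step.
x_raw = -3.4718 - 0.01*-31.7744 = -3.1541
y_raw = 0.5034 - 0.01*13.034 = 0.3731
Step 3: Project onto [-1, 1].
x_proj = clip(-3.1541) = -1.0
y_proj = clip(0.3731) = 0.3731
Step 4: Evaluate f.
f(-1.0, 0.3731) = 11.6803


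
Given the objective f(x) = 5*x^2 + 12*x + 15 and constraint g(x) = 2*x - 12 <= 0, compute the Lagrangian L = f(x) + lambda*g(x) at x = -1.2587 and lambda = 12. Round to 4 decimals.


Step 1: Evaluate f(x).
f(-1.2587) = 5*(-1.2587)^2 + 12*(-1.2587) + 15 = 7.8172
Step 2: Evaluate g(x).
g(-1.2587) = 2*-1.2587 - 12 = -14.5174
Step 3: Compute Lagrangian.
L = 7.8172 + 12*-14.5174 = -166.3916


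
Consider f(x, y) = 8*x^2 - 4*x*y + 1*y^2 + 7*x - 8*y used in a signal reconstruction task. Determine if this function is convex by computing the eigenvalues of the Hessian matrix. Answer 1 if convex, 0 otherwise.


The Hessian of f(x,y) = 8*x^2 - 4*x*y + 1*y^2 + 7*x - 8*y is:
H = [[16, -4], [-4, 2]]
Trace = 16 + 2 = 18
Determinant = 16*2 - (-4)^2 = 16
Discriminant = (18)^2 - 4*16 = 260.0
Eigenvalues: lambda_1 = 0.9377, lambda_2 = 17.0623
The function is convex.

1


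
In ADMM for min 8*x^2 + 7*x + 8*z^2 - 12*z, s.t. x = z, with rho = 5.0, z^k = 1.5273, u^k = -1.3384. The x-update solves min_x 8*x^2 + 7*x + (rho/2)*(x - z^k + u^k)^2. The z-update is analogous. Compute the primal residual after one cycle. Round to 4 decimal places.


ADMM iteration with rho = 5.0, z^k = 1.5273, u^k = -1.3384
Step 1: x-update.
Minimize 8*x^2 + 7*x + (5.0/2)*(x - 1.5273 - 1.3384)^2
FOC: (2*8 + 5.0)*x = -7 + 5.0*(1.5273 + 1.3384)
x^{k+1} = 0.349
Step 2: z-update.
Minimize 8*z^2 - 12*z + (5.0/2)*(0.349 - z - 1.3384)^2
FOC: (2*8 + 5.0)*z = 12 + 5.0*(0.349 - 1.3384)
z^{k+1} = 0.3359
Step 3: u-update.
u^{k+1} = -1.3384 + 0.349 - 0.3359 = -1.3253
Step 4: Primal residual = |0.349 - 0.3359| = 0.0131


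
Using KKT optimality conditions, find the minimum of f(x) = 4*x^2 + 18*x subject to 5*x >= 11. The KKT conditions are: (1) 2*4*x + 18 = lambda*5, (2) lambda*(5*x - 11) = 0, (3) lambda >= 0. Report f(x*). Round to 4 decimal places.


Step 1: Try lambda = 0 (constraint inactive).
x_unc = -18/(2*4) = -2.25
Check: 5*-2.25 = -11.25 < 11 -- violated!
Step 2: Constraint must be active: 5*x = 11
x* = 11/5 = 2.2
lambda = (2*4*2.2 + 18)/5 = 7.12
Step 3: Compute optimal value.
f(x*) = 4*2.2^2 + 18*2.2 = 58.96


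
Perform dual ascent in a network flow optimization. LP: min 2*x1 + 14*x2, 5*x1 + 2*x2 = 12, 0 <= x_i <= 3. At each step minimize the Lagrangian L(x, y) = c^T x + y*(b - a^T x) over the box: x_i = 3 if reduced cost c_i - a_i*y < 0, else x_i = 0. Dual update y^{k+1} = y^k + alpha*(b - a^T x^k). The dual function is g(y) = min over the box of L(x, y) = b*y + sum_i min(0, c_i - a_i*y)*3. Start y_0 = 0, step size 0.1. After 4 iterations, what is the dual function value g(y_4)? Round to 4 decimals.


Dual ascent for LP: min 2*x1 + 14*x2, 5*x1 + 2*x2 = 12, 0 <= x_i <= 3
Step 1: y^k = 0.0, reduced costs: (2.0, 14.0)
  x^k = (0.0, 0.0), subgradient = b - a^T x = 12.0
  y^{k+1} = 0.0 + 0.1*12.0 = 1.2
Step 2: y^k = 1.2, reduced costs: (-4.0, 11.6)
  x^k = (3.0, 0.0), subgradient = b - a^T x = -3.0
  y^{k+1} = 1.2 + 0.1*-3.0 = 0.9
Step 3: y^k = 0.9, reduced costs: (-2.5, 12.2)
  x^k = (3.0, 0.0), subgradient = b - a^T x = -3.0
  y^{k+1} = 0.9 + 0.1*-3.0 = 0.6
Step 4: y^k = 0.6, reduced costs: (-1.0, 12.8)
  x^k = (3.0, 0.0), subgradient = b - a^T x = -3.0
  y^{k+1} = 0.6 + 0.1*-3.0 = 0.3
Dual objective at y_4 = 0.3: reduced costs (0.5, 13.4), box minimizer x = (0.0, 0.0)
g(y_4) = b*y + (c1 - a1*y)*x1 + (c2 - a2*y)*x2 = 12*0.3 + 0.5*0.0 + 13.4*0.0 = 3.6 + 0.0 + 0.0 = 3.6


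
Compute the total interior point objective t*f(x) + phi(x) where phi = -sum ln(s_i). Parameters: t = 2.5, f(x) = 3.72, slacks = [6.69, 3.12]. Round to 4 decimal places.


Step 1: Compute log-barrier.
ln values: [1.9006, 1.1378]
phi = -(1.9006 + 1.1378) = -3.0384
Step 2: Compute augmented objective.
t*f(x) = 2.5*3.72 = 9.3
Total = 9.3 - 3.0384 = 6.2616


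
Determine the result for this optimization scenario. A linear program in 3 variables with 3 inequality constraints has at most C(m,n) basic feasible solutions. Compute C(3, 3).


Each vertex corresponds to some choice of n active constraints out of m, so the number of vertices is at most C(m, n) = m! / (n!(m-n)!).
m = 3, n = 3
Numerator: 3 * 2 * 1
Denominator: 3! = 6
C(3, 3) = 1


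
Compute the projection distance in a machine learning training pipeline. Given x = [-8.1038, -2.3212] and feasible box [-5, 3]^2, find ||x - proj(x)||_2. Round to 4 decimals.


Project each component onto [-5, 3].
clip(-8.1038) = -5.0, clip(-2.3212) = -2.3212
Projection = [-5.0, -2.3212]
Squared diffs: [9.6336, 0.0]
Distance = sqrt(9.6336) = 3.1038


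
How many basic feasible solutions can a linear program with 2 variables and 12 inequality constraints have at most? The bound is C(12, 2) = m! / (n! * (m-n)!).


Each vertex corresponds to some choice of n active constraints out of m, so the number of vertices is at most C(m, n) = m! / (n!(m-n)!).
m = 12, n = 2
Numerator: 12 * 11
Denominator: 2! = 2
C(12, 2) = 66


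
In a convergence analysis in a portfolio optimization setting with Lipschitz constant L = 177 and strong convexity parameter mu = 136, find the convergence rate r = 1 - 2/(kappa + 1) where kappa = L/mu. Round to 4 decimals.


Step 1: Compute the condition number.
kappa = L/mu = 177/136 = 1.3015
Step 2: Compute the convergence rate.
r = 1 - 2/(kappa + 1) = 1 - 2*mu/(L + mu) = (L - mu)/(L + mu) = 41/313 = 0.131


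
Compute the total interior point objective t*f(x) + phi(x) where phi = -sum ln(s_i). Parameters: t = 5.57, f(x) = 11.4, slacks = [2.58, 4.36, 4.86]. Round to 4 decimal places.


Step 1: Compute log-barrier.
ln values: [0.9478, 1.4725, 1.581]
phi = -(0.9478 + 1.4725 + 1.581) = -4.0013
Step 2: Compute augmented objective.
t*f(x) = 5.57*11.4 = 63.498
Total = 63.498 - 4.0013 = 59.4967


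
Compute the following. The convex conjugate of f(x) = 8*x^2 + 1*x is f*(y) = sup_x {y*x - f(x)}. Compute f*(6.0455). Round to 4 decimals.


f*(y) = sup_x {y*x - a*x^2 - b*x} = sup_x {(y-b)*x - a*x^2}
FOC: (y - b) - 2a*x = 0 => x* = (y - b)/(2a)
x* = (6.0455 - 1)/(2*8) = 0.3153
f*(6.0455) = (y-b)^2/(4a) = (6.0455 - 1)^2/(4*8)
= 25.4571/32 = 0.7955


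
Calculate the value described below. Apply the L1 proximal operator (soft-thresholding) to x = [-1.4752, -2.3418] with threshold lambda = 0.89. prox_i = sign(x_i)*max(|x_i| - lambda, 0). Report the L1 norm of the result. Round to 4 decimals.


Soft-thresholding with lambda = 0.89:
prox(-1.4752) = sign(-1.4752)*max(|-1.4752| - 0.89, 0) = -0.5852
prox(-2.3418) = sign(-2.3418)*max(|-2.3418| - 0.89, 0) = -1.4518
prox(x) = [-0.5852, -1.4518]
||prox(x)||_1 = 0.5852 + 1.4518 = 2.037


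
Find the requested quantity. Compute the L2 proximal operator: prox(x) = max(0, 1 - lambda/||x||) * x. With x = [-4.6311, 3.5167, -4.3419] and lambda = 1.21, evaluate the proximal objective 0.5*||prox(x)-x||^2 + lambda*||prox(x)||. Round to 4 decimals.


Step 1: Compute ||x||.
||x|| = 7.2572
Step 2: Compute scaling factor.
scale = max(0, 1 - 1.21/7.2572) = 0.8333
Step 3: prox(x) = [-3.8589, 2.9304, -3.618]
||prox(x)|| = 6.0472
Step 4: Proximal objective.
0.5*||prox-x||^2 = 0.7321
lambda*||prox|| = 7.3171
Total = 8.0491


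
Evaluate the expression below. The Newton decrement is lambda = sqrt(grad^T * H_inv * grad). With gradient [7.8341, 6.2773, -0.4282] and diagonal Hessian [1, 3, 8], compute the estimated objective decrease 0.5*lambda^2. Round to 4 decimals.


Step 1: H is diagonal, so H^(-1) * g = [7.8341, 2.0924, -0.0535].
Step 2: g^T H^(-1) g = sum_i g_i^2 / H_ii
  = (7.8341)^2/1 + (6.2773)^2/3 + (-0.4282)^2/8
  = 61.3731 + 13.1348 + 0.0229 = 74.5309
Step 3: Objective decrease = 0.5 * g^T H^(-1) g = 37.2654


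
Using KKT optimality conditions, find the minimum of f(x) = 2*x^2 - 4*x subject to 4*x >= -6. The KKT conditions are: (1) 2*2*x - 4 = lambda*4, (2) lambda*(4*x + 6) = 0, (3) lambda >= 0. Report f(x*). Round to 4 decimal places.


Step 1: Try lambda = 0 (constraint inactive).
Stationarity: 2*2*x - 4 = 0
x* = 4/(2*2) = 1.0
Check constraint: 4*1.0 = 4.0 >= -6 -- satisfied.
Step 2: Compute optimal value.
f(x*) = 2*1.0^2 - 4*1.0 = -2.0


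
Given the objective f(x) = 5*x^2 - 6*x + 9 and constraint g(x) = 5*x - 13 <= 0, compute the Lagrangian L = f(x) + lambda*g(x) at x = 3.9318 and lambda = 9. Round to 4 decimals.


Step 1: Evaluate f(x).
f(3.9318) = 5*3.9318^2 - 6*3.9318 + 9 = 62.7045
Step 2: Evaluate g(x).
g(3.9318) = 5*3.9318 - 13 = 6.659
Step 3: Compute Lagrangian.
L = 62.7045 + 9*6.659 = 122.6355


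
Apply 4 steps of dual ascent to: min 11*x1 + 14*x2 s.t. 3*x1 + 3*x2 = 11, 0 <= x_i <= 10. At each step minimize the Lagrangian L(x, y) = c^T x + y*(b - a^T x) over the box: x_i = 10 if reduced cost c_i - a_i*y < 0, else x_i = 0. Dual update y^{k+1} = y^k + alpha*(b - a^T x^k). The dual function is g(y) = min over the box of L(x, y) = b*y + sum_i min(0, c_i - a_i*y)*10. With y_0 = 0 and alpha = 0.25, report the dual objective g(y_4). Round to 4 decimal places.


Dual ascent for LP: min 11*x1 + 14*x2, 3*x1 + 3*x2 = 11, 0 <= x_i <= 10
Step 1: y^k = 0.0, reduced costs: (11.0, 14.0)
  x^k = (0.0, 0.0), subgradient = b - a^T x = 11.0
  y^{k+1} = 0.0 + 0.25*11.0 = 2.75
Step 2: y^k = 2.75, reduced costs: (2.75, 5.75)
  x^k = (0.0, 0.0), subgradient = b - a^T x = 11.0
  y^{k+1} = 2.75 + 0.25*11.0 = 5.5
Step 3: y^k = 5.5, reduced costs: (-5.5, -2.5)
  x^k = (10.0, 10.0), subgradient = b - a^T x = -49.0
  y^{k+1} = 5.5 + 0.25*-49.0 = -6.75
Step 4: y^k = -6.75, reduced costs: (31.25, 34.25)
  x^k = (0.0, 0.0), subgradient = b - a^T x = 11.0
  y^{k+1} = -6.75 + 0.25*11.0 = -4.0
Dual objective at y_4 = -4.0: reduced costs (23.0, 26.0), box minimizer x = (0.0, 0.0)
g(y_4) = b*y + (c1 - a1*y)*x1 + (c2 - a2*y)*x2 = 11*(-4.0) + 23.0*0.0 + 26.0*0.0 = -44.0 + 0.0 + 0.0 = -44.0


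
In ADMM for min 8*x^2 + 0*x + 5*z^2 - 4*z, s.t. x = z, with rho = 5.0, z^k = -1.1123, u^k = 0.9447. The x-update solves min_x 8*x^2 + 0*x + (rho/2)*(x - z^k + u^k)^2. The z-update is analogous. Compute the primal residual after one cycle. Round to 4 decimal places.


ADMM iteration with rho = 5.0, z^k = -1.1123, u^k = 0.9447
Step 1: x-update.
Minimize 8*x^2 + 0*x + (5.0/2)*(x + 1.1123 + 0.9447)^2
FOC: (2*8 + 5.0)*x = 0 + 5.0*(-1.1123 - 0.9447)
x^{k+1} = -0.4898
Step 2: z-update.
Minimize 5*z^2 - 4*z + (5.0/2)*(-0.4898 - z + 0.9447)^2
FOC: (2*5 + 5.0)*z = 4 + 5.0*(-0.4898 + 0.9447)
z^{k+1} = 0.4183
Step 3: u-update.
u^{k+1} = 0.9447 - 0.4898 - 0.4183 = 0.0366
Step 4: Primal residual = |-0.4898 - 0.4183| = 0.9081


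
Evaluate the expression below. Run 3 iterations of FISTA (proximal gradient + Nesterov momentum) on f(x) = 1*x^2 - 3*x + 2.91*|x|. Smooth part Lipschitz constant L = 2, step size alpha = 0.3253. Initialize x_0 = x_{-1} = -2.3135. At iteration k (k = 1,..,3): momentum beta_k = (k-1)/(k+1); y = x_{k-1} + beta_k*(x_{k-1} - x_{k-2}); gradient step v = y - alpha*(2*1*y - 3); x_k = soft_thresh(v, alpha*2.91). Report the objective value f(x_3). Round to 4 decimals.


FISTA on f(x) = 1*x^2 - 3*x + 2.91*|x|
L = 2, alpha = 0.3253
Iteration 1: beta = 0.0, y = -2.3135 + 0.0*(-2.3135 + 2.3135) = -2.3135
  grad(y) = -7.627, v = y - alpha*grad = 0.1676
  prox(v) = soft_thresh(0.1676, 0.9466) = 0.0
Iteration 2: beta = 0.3333, y = 0.0 + 0.3333*(0.0 + 2.3135) = 0.7712
  grad(y) = -1.4577, v = y - alpha*grad = 1.2453
  prox(v) = soft_thresh(1.2453, 0.9466) = 0.2987
Iteration 3: beta = 0.5, y = 0.2987 + 0.5*(0.2987 - 0.0) = 0.4481
  grad(y) = -2.1038, v = y - alpha*grad = 1.1325
  prox(v) = soft_thresh(1.1325, 0.9466) = 0.1858
f(x_3) = 1*0.1858^2 - 3*0.1858 + 2.91*|0.1858| = 0.0178


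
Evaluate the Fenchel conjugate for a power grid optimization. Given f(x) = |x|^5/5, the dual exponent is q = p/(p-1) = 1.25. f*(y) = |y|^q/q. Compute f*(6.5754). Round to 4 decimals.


The conjugate exponent q satisfies 1/p + 1/q = 1.
p = 5, so q = 5/(5 - 1) = 1.25
|y|^q = 6.5754^1.25 = 10.5294
f*(6.5754) = 10.5294 / 1.25 = 8.4235


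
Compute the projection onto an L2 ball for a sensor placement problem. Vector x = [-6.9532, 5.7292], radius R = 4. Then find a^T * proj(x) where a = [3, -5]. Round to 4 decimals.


Step 1: Compute ||x|| (intermediates to 6 decimals).
||x|| = sqrt((-6.9532)^2 + 5.7292^2) = 9.00948
Step 2: Project.
Since ||x|| > R, scale = R/||x|| = 4/9.00948 = 0.443977, proj(x) = scale * x
proj(x) = [-3.087061, 2.543633]
Step 3: Dot product.
a^T * proj(x) = 3*(-3.087061) - 5*2.543633 = -21.9793


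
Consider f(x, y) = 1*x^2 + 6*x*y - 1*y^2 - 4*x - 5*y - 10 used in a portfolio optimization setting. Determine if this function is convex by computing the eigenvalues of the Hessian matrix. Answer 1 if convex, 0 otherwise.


The Hessian of f(x,y) = 1*x^2 + 6*x*y - 1*y^2 - 4*x - 5*y - 10 is:
H = [[2, 6], [6, -2]]
Trace = 2 - 2 = 0
Determinant = 2*-2 - (6)^2 = -40
Discriminant = (0)^2 - 4*-40 = 160.0
Eigenvalues: lambda_1 = -6.3246, lambda_2 = 6.3246
The function is not convex.

0


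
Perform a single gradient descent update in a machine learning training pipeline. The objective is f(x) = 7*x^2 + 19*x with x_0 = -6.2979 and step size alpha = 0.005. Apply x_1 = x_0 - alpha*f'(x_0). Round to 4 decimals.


We compute the gradient at x_0 and apply the update.
f'(x) = 14*x + 19
f'(-6.2979) = 14*-6.2979 + 19 = -69.1706
x_1 = -6.2979 - 0.005*-69.1706 = -5.952


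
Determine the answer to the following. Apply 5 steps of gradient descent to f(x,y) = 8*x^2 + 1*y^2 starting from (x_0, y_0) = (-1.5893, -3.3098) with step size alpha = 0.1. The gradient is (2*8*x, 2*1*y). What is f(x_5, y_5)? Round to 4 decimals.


Gradient descent on f(x,y) = 8*x^2 + 1*y^2.
Starting point: (-1.5893, -3.3098), alpha = 0.1
Step 1: grad_x = 2*8*-1.5893 = -25.4288, grad_y = 2*1*-3.3098 = -6.6196
  x_1 = -1.5893 - 0.1*-25.4288 = 0.9536
  y_1 = -3.3098 - 0.1*-6.6196 = -2.6478
Step 2: grad_x = 2*8*0.9536 = 15.2573, grad_y = 2*1*-2.6478 = -5.2957
  x_2 = 0.9536 - 0.1*15.2573 = -0.5721
  y_2 = -2.6478 - 0.1*-5.2957 = -2.1183
Step 3: grad_x = 2*8*-0.5721 = -9.1544, grad_y = 2*1*-2.1183 = -4.2365
  x_3 = -0.5721 - 0.1*-9.1544 = 0.3433
  y_3 = -2.1183 - 0.1*-4.2365 = -1.6946
Step 4: grad_x = 2*8*0.3433 = 5.4926, grad_y = 2*1*-1.6946 = -3.3892
  x_4 = 0.3433 - 0.1*5.4926 = -0.206
  y_4 = -1.6946 - 0.1*-3.3892 = -1.3557
Step 5: grad_x = 2*8*-0.206 = -3.2956, grad_y = 2*1*-1.3557 = -2.7114
  x_5 = -0.206 - 0.1*-3.2956 = 0.1236
  y_5 = -1.3557 - 0.1*-2.7114 = -1.0846
f(0.1236, -1.0846) = 8*0.1236^2 + 1*(-1.0846)^2 = 1.2984


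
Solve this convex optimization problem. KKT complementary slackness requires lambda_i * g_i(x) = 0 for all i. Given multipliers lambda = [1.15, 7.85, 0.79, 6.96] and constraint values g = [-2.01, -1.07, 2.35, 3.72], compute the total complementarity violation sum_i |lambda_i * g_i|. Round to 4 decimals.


KKT complementary slackness check:
lambda_1 * g_1 = 1.15 * -2.01 = -2.3115
lambda_2 * g_2 = 7.85 * -1.07 = -8.3995
lambda_3 * g_3 = 0.79 * 2.35 = 1.8565
lambda_4 * g_4 = 6.96 * 3.72 = 25.8912
Total violation = 2.3115 + 8.3995 + 1.8565 + 25.8912 = 38.4587


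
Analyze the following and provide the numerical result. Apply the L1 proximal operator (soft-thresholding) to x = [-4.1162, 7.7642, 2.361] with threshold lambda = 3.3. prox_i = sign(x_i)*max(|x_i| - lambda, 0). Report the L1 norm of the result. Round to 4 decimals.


Soft-thresholding with lambda = 3.3:
prox(-4.1162) = sign(-4.1162)*max(|-4.1162| - 3.3, 0) = -0.8162
prox(7.7642) = sign(7.7642)*max(|7.7642| - 3.3, 0) = 4.4642
prox(2.361) = sign(2.361)*max(|2.361| - 3.3, 0) = 0.0
prox(x) = [-0.8162, 4.4642, 0.0]
||prox(x)||_1 = 0.8162 + 4.4642 + 0.0 = 5.2804


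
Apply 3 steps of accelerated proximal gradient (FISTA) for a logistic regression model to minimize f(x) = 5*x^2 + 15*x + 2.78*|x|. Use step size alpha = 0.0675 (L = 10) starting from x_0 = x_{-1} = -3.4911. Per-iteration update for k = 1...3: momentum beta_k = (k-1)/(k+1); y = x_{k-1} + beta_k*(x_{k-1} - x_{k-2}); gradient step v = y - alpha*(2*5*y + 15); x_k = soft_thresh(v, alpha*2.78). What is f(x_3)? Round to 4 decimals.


FISTA on f(x) = 5*x^2 + 15*x + 2.78*|x|
L = 10, alpha = 0.0675
Iteration 1: beta = 0.0, y = -3.4911 + 0.0*(-3.4911 + 3.4911) = -3.4911
  grad(y) = -19.911, v = y - alpha*grad = -2.1471
  prox(v) = soft_thresh(-2.1471, 0.1877) = -1.9595
Iteration 2: beta = 0.3333, y = -1.9595 + 0.3333*(-1.9595 + 3.4911) = -1.4489
  grad(y) = 0.5109, v = y - alpha*grad = -1.4834
  prox(v) = soft_thresh(-1.4834, 0.1877) = -1.2957
Iteration 3: beta = 0.5, y = -1.2957 + 0.5*(-1.2957 + 1.9595) = -0.9639
  grad(y) = 5.3611, v = y - alpha*grad = -1.3258
  prox(v) = soft_thresh(-1.3258, 0.1877) = -1.1381
f(x_3) = 5*(-1.1381)^2 + 15*(-1.1381) + 2.78*|-1.1381| = -7.4312


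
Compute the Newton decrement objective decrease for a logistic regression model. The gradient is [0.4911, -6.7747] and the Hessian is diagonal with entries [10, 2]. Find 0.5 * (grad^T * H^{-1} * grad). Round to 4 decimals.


Step 1: H is diagonal, so H^(-1) * g = [0.0491, -3.3874].
Step 2: g^T H^(-1) g = sum_i g_i^2 / H_ii
  = (0.4911)^2/10 + (-6.7747)^2/2
  = 0.0241 + 22.9483 = 22.9724
Step 3: Objective decrease = 0.5 * g^T H^(-1) g = 11.4862


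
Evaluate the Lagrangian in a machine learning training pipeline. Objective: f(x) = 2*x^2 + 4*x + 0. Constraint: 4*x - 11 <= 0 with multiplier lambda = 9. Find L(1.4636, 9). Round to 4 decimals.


Step 1: Evaluate f(x).
f(1.4636) = 2*1.4636^2 + 4*1.4636 + 0 = 10.1386
Step 2: Evaluate g(x).
g(1.4636) = 4*1.4636 - 11 = -5.1456
Step 3: Compute Lagrangian.
L = 10.1386 + 9*-5.1456 = -36.1718


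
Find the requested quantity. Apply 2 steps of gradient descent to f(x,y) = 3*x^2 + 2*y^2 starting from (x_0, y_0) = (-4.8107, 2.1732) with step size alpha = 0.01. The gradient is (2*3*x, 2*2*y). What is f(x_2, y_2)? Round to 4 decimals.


Gradient descent on f(x,y) = 3*x^2 + 2*y^2.
Starting point: (-4.8107, 2.1732), alpha = 0.01
Step 1: grad_x = 2*3*-4.8107 = -28.8642, grad_y = 2*2*2.1732 = 8.6928
  x_1 = -4.8107 - 0.01*-28.8642 = -4.5221
  y_1 = 2.1732 - 0.01*8.6928 = 2.0863
Step 2: grad_x = 2*3*-4.5221 = -27.1323, grad_y = 2*2*2.0863 = 8.3451
  x_2 = -4.5221 - 0.01*-27.1323 = -4.2507
  y_2 = 2.0863 - 0.01*8.3451 = 2.0028
f(-4.2507, 2.0028) = 3*(-4.2507)^2 + 2*2.0028^2 = 62.2288


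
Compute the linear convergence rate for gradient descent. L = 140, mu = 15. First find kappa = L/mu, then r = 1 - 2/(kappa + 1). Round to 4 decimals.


Step 1: Compute the condition number.
kappa = L/mu = 140/15 = 9.3333
Step 2: Compute the convergence rate.
r = 1 - 2/(kappa + 1) = 1 - 2*mu/(L + mu) = (L - mu)/(L + mu) = 125/155 = 0.8065


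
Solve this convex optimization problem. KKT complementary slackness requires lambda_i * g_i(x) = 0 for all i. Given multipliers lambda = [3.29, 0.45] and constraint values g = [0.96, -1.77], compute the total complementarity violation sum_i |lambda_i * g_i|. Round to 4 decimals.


KKT complementary slackness check:
lambda_1 * g_1 = 3.29 * 0.96 = 3.1584
lambda_2 * g_2 = 0.45 * -1.77 = -0.7965
Total violation = 3.1584 + 0.7965 = 3.9549


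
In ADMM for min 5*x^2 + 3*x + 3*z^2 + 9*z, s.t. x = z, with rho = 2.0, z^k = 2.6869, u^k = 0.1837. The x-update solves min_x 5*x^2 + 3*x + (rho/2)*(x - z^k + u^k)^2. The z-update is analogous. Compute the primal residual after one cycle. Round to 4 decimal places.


ADMM iteration with rho = 2.0, z^k = 2.6869, u^k = 0.1837
Step 1: x-update.
Minimize 5*x^2 + 3*x + (2.0/2)*(x - 2.6869 + 0.1837)^2
FOC: (2*5 + 2.0)*x = -3 + 2.0*(2.6869 - 0.1837)
x^{k+1} = 0.1672
Step 2: z-update.
Minimize 3*z^2 + 9*z + (2.0/2)*(0.1672 - z + 0.1837)^2
FOC: (2*3 + 2.0)*z = -9 + 2.0*(0.1672 + 0.1837)
z^{k+1} = -1.0373
Step 3: u-update.
u^{k+1} = 0.1837 + 0.1672 + 1.0373 = 1.3882
Step 4: Primal residual = |0.1672 + 1.0373| = 1.2045


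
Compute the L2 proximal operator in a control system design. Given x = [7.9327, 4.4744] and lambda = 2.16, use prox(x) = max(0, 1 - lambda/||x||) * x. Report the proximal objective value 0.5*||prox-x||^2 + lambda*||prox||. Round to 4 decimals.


Step 1: Compute ||x||.
||x|| = 9.1076
Step 2: Compute scaling factor.
scale = max(0, 1 - 2.16/9.1076) = 0.7628
Step 3: prox(x) = [6.0513, 3.4132]
||prox(x)|| = 6.9476
Step 4: Proximal objective.
0.5*||prox-x||^2 = 2.3328
lambda*||prox|| = 15.0068
Total = 17.3396
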